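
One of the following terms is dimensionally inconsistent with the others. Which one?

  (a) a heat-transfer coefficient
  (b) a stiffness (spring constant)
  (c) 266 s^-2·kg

(a)

Work out the base dimensions of each:
  (a) [heat-transfer coefficient] = kg·s⁻³·K⁻¹
  (b) [stiffness (spring constant)] = kg·s⁻²
  (c) kg·s⁻²
All reduce to kg·s⁻² except (a), which is kg·s⁻³·K⁻¹.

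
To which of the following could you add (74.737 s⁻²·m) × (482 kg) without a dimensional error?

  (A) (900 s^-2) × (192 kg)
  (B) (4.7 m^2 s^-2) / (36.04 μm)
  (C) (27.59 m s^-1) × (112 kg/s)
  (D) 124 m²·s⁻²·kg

Reference: [m·s⁻²] · [kg] = kg·m·s⁻².
Each option:
  (A) [s⁻²] · [kg] = kg·s⁻²
  (B) [m²·s⁻²] / [m] = m·s⁻²
  (C) [m·s⁻¹] · [kg·s⁻¹] = kg·m·s⁻²  ← same
  (D) kg·m²·s⁻²
Only (C) matches kg·m·s⁻².

(C)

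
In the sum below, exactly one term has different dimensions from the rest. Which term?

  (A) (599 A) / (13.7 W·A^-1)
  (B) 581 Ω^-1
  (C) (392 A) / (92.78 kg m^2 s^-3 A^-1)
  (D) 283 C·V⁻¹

Work out the base dimensions of each:
  (A) [A] / [kg·m²·s⁻³·A⁻¹] = kg⁻¹·m⁻²·s³·A²
  (B) Ω⁻¹ = (V·A⁻¹)⁻¹ = kg⁻¹·m⁻²·s³·A²
  (C) [A] / [kg·m²·s⁻³·A⁻¹] = kg⁻¹·m⁻²·s³·A²
  (D) C·V⁻¹ = s·A·(J·C⁻¹)⁻¹ = kg⁻¹·m⁻²·s⁴·A²
All reduce to kg⁻¹·m⁻²·s³·A² except (D), which is kg⁻¹·m⁻²·s⁴·A².

(D)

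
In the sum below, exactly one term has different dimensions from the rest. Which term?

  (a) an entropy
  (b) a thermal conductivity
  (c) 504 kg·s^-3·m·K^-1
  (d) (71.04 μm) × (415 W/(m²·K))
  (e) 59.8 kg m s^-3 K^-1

(a)

Reduce each to base SI dimensions:
  (a) [entropy] = kg·m²·s⁻²·K⁻¹
  (b) [thermal conductivity] = kg·m·s⁻³·K⁻¹
  (c) kg·m·s⁻³·K⁻¹
  (d) [m] · [kg·s⁻³·K⁻¹] = kg·m·s⁻³·K⁻¹
  (e) kg·m·s⁻³·K⁻¹
All reduce to kg·m·s⁻³·K⁻¹ except (a), which is kg·m²·s⁻²·K⁻¹.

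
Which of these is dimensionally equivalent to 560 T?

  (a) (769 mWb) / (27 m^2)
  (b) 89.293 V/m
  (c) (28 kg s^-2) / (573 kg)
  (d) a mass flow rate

Reference: T = Wb·m⁻² = kg·s⁻²·A⁻¹.
Each option:
  (a) [kg·m²·s⁻²·A⁻¹] / [m²] = kg·s⁻²·A⁻¹  ← same
  (b) V·m⁻¹ = J·C⁻¹·m⁻¹ = kg·m·s⁻³·A⁻¹
  (c) [kg·s⁻²] / [kg] = s⁻²
  (d) [mass flow rate] = kg·s⁻¹
Only (a) matches kg·s⁻²·A⁻¹.

(a)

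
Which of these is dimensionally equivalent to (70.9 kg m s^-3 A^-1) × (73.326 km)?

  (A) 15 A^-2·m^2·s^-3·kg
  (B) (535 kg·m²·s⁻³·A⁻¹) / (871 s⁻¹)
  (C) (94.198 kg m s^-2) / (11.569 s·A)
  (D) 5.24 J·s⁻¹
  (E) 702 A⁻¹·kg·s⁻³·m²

Reference: [kg·m·s⁻³·A⁻¹] · [m] = kg·m²·s⁻³·A⁻¹.
Each option:
  (A) kg·m²·s⁻³·A⁻²
  (B) [kg·m²·s⁻³·A⁻¹] / [s⁻¹] = kg·m²·s⁻²·A⁻¹
  (C) [kg·m·s⁻²] / [s·A] = kg·m·s⁻³·A⁻¹
  (D) J·s⁻¹ = N·m·s⁻¹ = kg·m²·s⁻³
  (E) kg·m²·s⁻³·A⁻¹  ← same
Only (E) matches kg·m²·s⁻³·A⁻¹.

(E)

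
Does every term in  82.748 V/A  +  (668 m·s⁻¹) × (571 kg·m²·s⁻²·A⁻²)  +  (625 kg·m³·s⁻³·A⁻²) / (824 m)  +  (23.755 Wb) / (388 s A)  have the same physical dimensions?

Expand each in SI base units:
  82.748 V/A:  V·A⁻¹ = J·C⁻¹·A⁻¹ = kg·m²·s⁻³·A⁻²
  (668 m·s⁻¹) × (571 kg·m²·s⁻²·A⁻²):  [m·s⁻¹] · [kg·m²·s⁻²·A⁻²] = kg·m³·s⁻³·A⁻²
  (625 kg·m³·s⁻³·A⁻²) / (824 m):  [kg·m³·s⁻³·A⁻²] / [m] = kg·m²·s⁻³·A⁻²
  (23.755 Wb) / (388 s A):  [kg·m²·s⁻²·A⁻¹] / [s·A] = kg·m²·s⁻³·A⁻²
The terms do not share a single dimension (kg·m²·s⁻³·A⁻² vs kg·m³·s⁻³·A⁻²).

No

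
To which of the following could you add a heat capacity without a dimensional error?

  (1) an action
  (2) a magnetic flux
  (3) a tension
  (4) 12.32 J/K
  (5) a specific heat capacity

(4)

Reference: [heat capacity] = kg·m²·s⁻²·K⁻¹.
Each option:
  (1) [action] = kg·m²·s⁻¹
  (2) [magnetic flux] = kg·m²·s⁻²·A⁻¹
  (3) [tension] = kg·m·s⁻²
  (4) J·K⁻¹ = N·m·K⁻¹ = kg·m²·s⁻²·K⁻¹  ← same
  (5) [specific heat capacity] = m²·s⁻²·K⁻¹
Only (4) matches kg·m²·s⁻²·K⁻¹.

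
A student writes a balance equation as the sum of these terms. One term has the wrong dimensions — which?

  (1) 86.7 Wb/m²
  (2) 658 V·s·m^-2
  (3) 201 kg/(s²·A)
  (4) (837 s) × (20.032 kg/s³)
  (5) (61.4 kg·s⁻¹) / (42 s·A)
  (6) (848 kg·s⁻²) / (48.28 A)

In SI base units:
  (1) Wb·m⁻² = V·s·m⁻² = kg·s⁻²·A⁻¹
  (2) V·s·m⁻² = J·C⁻¹·s·m⁻² = kg·s⁻²·A⁻¹
  (3) kg·s⁻²·A⁻¹
  (4) [s] · [kg·s⁻³] = kg·s⁻²
  (5) [kg·s⁻¹] / [s·A] = kg·s⁻²·A⁻¹
  (6) [kg·s⁻²] / [A] = kg·s⁻²·A⁻¹
All reduce to kg·s⁻²·A⁻¹ except (4), which is kg·s⁻².

(4)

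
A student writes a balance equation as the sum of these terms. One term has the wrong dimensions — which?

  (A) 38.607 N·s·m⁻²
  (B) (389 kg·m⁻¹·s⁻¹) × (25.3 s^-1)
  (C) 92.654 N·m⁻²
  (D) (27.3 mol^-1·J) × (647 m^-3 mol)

(A)

Reduce each to base SI dimensions:
  (A) N·s·m⁻² = kg·m·s⁻²·s·m⁻² = kg·m⁻¹·s⁻¹
  (B) [kg·m⁻¹·s⁻¹] · [s⁻¹] = kg·m⁻¹·s⁻²
  (C) N·m⁻² = kg·m·s⁻²·m⁻² = kg·m⁻¹·s⁻²
  (D) [kg·m²·s⁻²·mol⁻¹] · [m⁻³·mol] = kg·m⁻¹·s⁻²
All reduce to kg·m⁻¹·s⁻² except (A), which is kg·m⁻¹·s⁻¹.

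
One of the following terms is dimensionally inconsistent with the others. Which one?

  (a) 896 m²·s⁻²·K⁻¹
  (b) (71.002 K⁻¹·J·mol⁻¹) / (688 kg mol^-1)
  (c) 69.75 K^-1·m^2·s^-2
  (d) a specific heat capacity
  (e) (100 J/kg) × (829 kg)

(e)

Reduce each to base SI dimensions:
  (a) m²·s⁻²·K⁻¹
  (b) [kg·m²·s⁻²·K⁻¹·mol⁻¹] / [kg·mol⁻¹] = m²·s⁻²·K⁻¹
  (c) m²·s⁻²·K⁻¹
  (d) [specific heat capacity] = m²·s⁻²·K⁻¹
  (e) [m²·s⁻²] · [kg] = kg·m²·s⁻²
All reduce to m²·s⁻²·K⁻¹ except (e), which is kg·m²·s⁻².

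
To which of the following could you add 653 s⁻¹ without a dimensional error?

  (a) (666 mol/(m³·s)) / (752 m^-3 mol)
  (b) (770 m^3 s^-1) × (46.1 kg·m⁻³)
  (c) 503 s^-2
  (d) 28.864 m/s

(a)

Reference: s⁻¹.
Each option:
  (a) [m⁻³·s⁻¹·mol] / [m⁻³·mol] = s⁻¹  ← same
  (b) [m³·s⁻¹] · [kg·m⁻³] = kg·s⁻¹
  (c) s⁻²
  (d) m·s⁻¹
Only (a) matches s⁻¹.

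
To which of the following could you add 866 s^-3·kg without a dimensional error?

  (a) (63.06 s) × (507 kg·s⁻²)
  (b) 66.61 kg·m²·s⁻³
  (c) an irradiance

Reference: kg·s⁻³.
Each option:
  (a) [s] · [kg·s⁻²] = kg·s⁻¹
  (b) kg·m²·s⁻³
  (c) [irradiance] = kg·s⁻³  ← same
Only (c) matches kg·s⁻³.

(c)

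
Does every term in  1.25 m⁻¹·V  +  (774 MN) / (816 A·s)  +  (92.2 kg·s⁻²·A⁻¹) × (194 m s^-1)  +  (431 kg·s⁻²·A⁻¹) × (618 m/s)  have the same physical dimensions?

Yes

Dimensions:
  1.25 m⁻¹·V:  V·m⁻¹ = J·C⁻¹·m⁻¹ = kg·m·s⁻³·A⁻¹
  (774 MN) / (816 A·s):  [kg·m·s⁻²] / [s·A] = kg·m·s⁻³·A⁻¹
  (92.2 kg·s⁻²·A⁻¹) × (194 m s^-1):  [kg·s⁻²·A⁻¹] · [m·s⁻¹] = kg·m·s⁻³·A⁻¹
  (431 kg·s⁻²·A⁻¹) × (618 m/s):  [kg·s⁻²·A⁻¹] · [m·s⁻¹] = kg·m·s⁻³·A⁻¹
Every term reduces to kg·m·s⁻³·A⁻¹.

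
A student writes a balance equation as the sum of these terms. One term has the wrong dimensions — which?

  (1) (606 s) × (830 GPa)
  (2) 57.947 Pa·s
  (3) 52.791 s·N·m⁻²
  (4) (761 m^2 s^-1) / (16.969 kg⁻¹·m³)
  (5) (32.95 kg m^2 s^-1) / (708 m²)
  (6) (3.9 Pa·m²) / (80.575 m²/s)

(5)

In SI base units:
  (1) [s] · [kg·m⁻¹·s⁻²] = kg·m⁻¹·s⁻¹
  (2) Pa·s = N·m⁻²·s = kg·m⁻¹·s⁻¹
  (3) N·s·m⁻² = kg·m·s⁻²·s·m⁻² = kg·m⁻¹·s⁻¹
  (4) [m²·s⁻¹] / [kg⁻¹·m³] = kg·m⁻¹·s⁻¹
  (5) [kg·m²·s⁻¹] / [m²] = kg·s⁻¹
  (6) [kg·m·s⁻²] / [m²·s⁻¹] = kg·m⁻¹·s⁻¹
All reduce to kg·m⁻¹·s⁻¹ except (5), which is kg·s⁻¹.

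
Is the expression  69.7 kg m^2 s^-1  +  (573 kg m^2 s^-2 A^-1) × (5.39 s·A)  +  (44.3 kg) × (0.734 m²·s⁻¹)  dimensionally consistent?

In SI base units:
  69.7 kg m^2 s^-1:  kg·m²·s⁻¹
  (573 kg m^2 s^-2 A^-1) × (5.39 s·A):  [kg·m²·s⁻²·A⁻¹] · [s·A] = kg·m²·s⁻¹
  (44.3 kg) × (0.734 m²·s⁻¹):  [kg] · [m²·s⁻¹] = kg·m²·s⁻¹
Every term reduces to kg·m²·s⁻¹.

Yes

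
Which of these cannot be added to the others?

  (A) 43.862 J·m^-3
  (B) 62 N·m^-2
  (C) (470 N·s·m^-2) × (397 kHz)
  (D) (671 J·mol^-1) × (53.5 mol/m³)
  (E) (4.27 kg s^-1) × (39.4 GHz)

Expand each in SI base units:
  (A) J·m⁻³ = N·m·m⁻³ = kg·m⁻¹·s⁻²
  (B) N·m⁻² = kg·m·s⁻²·m⁻² = kg·m⁻¹·s⁻²
  (C) [kg·m⁻¹·s⁻¹] · [s⁻¹] = kg·m⁻¹·s⁻²
  (D) [kg·m²·s⁻²·mol⁻¹] · [m⁻³·mol] = kg·m⁻¹·s⁻²
  (E) [kg·s⁻¹] · [s⁻¹] = kg·s⁻²
All reduce to kg·m⁻¹·s⁻² except (E), which is kg·s⁻².

(E)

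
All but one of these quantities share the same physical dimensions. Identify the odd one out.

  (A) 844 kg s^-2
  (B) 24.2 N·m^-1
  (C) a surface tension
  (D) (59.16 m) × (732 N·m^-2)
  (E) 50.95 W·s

In SI base units:
  (A) kg·s⁻²
  (B) N·m⁻¹ = kg·m·s⁻²·m⁻¹ = kg·s⁻²
  (C) [surface tension] = kg·s⁻²
  (D) [m] · [kg·m⁻¹·s⁻²] = kg·s⁻²
  (E) W·s = J·s⁻¹·s = kg·m²·s⁻²
All reduce to kg·s⁻² except (E), which is kg·m²·s⁻².

(E)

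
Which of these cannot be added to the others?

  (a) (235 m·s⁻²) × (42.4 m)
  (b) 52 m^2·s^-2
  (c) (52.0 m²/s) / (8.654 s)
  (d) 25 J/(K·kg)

Reduce each to base SI dimensions:
  (a) [m·s⁻²] · [m] = m²·s⁻²
  (b) m²·s⁻²
  (c) [m²·s⁻¹] / [s] = m²·s⁻²
  (d) J·kg⁻¹·K⁻¹ = N·m·kg⁻¹·K⁻¹ = m²·s⁻²·K⁻¹
All reduce to m²·s⁻² except (d), which is m²·s⁻²·K⁻¹.

(d)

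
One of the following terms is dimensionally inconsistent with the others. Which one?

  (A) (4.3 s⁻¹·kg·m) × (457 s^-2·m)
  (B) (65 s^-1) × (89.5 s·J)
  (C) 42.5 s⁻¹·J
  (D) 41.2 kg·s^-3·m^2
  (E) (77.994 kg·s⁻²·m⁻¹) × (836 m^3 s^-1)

Expand each in SI base units:
  (A) [kg·m·s⁻¹] · [m·s⁻²] = kg·m²·s⁻³
  (B) [s⁻¹] · [kg·m²·s⁻¹] = kg·m²·s⁻²
  (C) J·s⁻¹ = N·m·s⁻¹ = kg·m²·s⁻³
  (D) kg·m²·s⁻³
  (E) [kg·m⁻¹·s⁻²] · [m³·s⁻¹] = kg·m²·s⁻³
All reduce to kg·m²·s⁻³ except (B), which is kg·m²·s⁻².

(B)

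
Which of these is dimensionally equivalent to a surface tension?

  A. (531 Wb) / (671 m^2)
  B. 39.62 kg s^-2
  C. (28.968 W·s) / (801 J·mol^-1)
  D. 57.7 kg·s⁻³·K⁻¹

B.

Reference: [surface tension] = kg·s⁻².
Each option:
  A. [kg·m²·s⁻²·A⁻¹] / [m²] = kg·s⁻²·A⁻¹
  B. kg·s⁻²  ← same
  C. [kg·m²·s⁻²] / [kg·m²·s⁻²·mol⁻¹] = mol
  D. kg·s⁻³·K⁻¹
Only B. matches kg·s⁻².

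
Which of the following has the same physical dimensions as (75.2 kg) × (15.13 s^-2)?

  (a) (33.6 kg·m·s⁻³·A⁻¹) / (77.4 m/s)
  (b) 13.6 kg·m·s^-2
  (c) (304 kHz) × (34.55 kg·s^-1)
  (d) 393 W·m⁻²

(c)

Reference: [kg] · [s⁻²] = kg·s⁻².
Each option:
  (a) [kg·m·s⁻³·A⁻¹] / [m·s⁻¹] = kg·s⁻²·A⁻¹
  (b) kg·m·s⁻²
  (c) [s⁻¹] · [kg·s⁻¹] = kg·s⁻²  ← same
  (d) W·m⁻² = J·s⁻¹·m⁻² = kg·s⁻³
Only (c) matches kg·s⁻².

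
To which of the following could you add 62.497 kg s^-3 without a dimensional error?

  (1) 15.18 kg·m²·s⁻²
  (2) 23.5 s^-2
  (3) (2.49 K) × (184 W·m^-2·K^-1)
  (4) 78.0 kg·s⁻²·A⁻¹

Reference: kg·s⁻³.
Each option:
  (1) kg·m²·s⁻²
  (2) s⁻²
  (3) [K] · [kg·s⁻³·K⁻¹] = kg·s⁻³  ← same
  (4) kg·s⁻²·A⁻¹
Only (3) matches kg·s⁻³.

(3)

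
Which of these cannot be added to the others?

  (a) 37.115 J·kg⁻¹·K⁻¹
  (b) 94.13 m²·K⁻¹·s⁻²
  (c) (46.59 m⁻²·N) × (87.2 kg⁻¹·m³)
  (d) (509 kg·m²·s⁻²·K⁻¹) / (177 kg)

(c)

Expand each in SI base units:
  (a) J·kg⁻¹·K⁻¹ = N·m·kg⁻¹·K⁻¹ = m²·s⁻²·K⁻¹
  (b) m²·s⁻²·K⁻¹
  (c) [kg·m⁻¹·s⁻²] · [kg⁻¹·m³] = m²·s⁻²
  (d) [kg·m²·s⁻²·K⁻¹] / [kg] = m²·s⁻²·K⁻¹
All reduce to m²·s⁻²·K⁻¹ except (c), which is m²·s⁻².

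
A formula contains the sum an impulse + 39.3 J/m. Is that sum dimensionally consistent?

No

Expand each in SI base units:
  an impulse:  [impulse] = kg·m·s⁻¹
  39.3 J/m:  J·m⁻¹ = N·m·m⁻¹ = kg·m·s⁻²
kg·m·s⁻¹ ≠ kg·m·s⁻², so they cannot be added.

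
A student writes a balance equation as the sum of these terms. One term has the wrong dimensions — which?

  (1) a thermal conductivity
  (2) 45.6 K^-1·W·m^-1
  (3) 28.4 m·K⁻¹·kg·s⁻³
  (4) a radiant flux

Work out the base dimensions of each:
  (1) [thermal conductivity] = kg·m·s⁻³·K⁻¹
  (2) W·m⁻¹·K⁻¹ = J·s⁻¹·m⁻¹·K⁻¹ = kg·m·s⁻³·K⁻¹
  (3) kg·m·s⁻³·K⁻¹
  (4) [radiant flux] = kg·m²·s⁻³
All reduce to kg·m·s⁻³·K⁻¹ except (4), which is kg·m²·s⁻³.

(4)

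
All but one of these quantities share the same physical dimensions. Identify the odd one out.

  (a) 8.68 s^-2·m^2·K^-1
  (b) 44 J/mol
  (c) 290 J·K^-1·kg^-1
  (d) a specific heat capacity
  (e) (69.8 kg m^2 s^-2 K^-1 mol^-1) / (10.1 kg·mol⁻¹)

(b)

Dimensions:
  (a) m²·s⁻²·K⁻¹
  (b) J·mol⁻¹ = N·m·mol⁻¹ = kg·m²·s⁻²·mol⁻¹
  (c) J·kg⁻¹·K⁻¹ = N·m·kg⁻¹·K⁻¹ = m²·s⁻²·K⁻¹
  (d) [specific heat capacity] = m²·s⁻²·K⁻¹
  (e) [kg·m²·s⁻²·K⁻¹·mol⁻¹] / [kg·mol⁻¹] = m²·s⁻²·K⁻¹
All reduce to m²·s⁻²·K⁻¹ except (b), which is kg·m²·s⁻²·mol⁻¹.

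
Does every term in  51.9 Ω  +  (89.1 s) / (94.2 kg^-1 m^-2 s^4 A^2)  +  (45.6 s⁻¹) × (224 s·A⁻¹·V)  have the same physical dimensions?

In SI base units:
  51.9 Ω:  Ω = V·A⁻¹ = kg·m²·s⁻³·A⁻²
  (89.1 s) / (94.2 kg^-1 m^-2 s^4 A^2):  [s] / [kg⁻¹·m⁻²·s⁴·A²] = kg·m²·s⁻³·A⁻²
  (45.6 s⁻¹) × (224 s·A⁻¹·V):  [s⁻¹] · [kg·m²·s⁻²·A⁻²] = kg·m²·s⁻³·A⁻²
Every term reduces to kg·m²·s⁻³·A⁻².

Yes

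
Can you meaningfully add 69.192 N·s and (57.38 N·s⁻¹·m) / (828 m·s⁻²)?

Reduce each to base SI dimensions:
  69.192 N·s:  N·s = kg·m·s⁻²·s = kg·m·s⁻¹
  (57.38 N·s⁻¹·m) / (828 m·s⁻²):  [kg·m²·s⁻³] / [m·s⁻²] = kg·m·s⁻¹
Both are kg·m·s⁻¹, so they have the same dimensions and can be added.

Yes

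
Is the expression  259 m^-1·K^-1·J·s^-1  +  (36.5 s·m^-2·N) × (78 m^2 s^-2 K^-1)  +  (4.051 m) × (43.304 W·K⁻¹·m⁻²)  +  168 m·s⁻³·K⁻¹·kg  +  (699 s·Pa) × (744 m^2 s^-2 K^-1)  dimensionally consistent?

Yes

In SI base units:
  259 m^-1·K^-1·J·s^-1:  J·s⁻¹·m⁻¹·K⁻¹ = N·m·s⁻¹·m⁻¹·K⁻¹ = kg·m·s⁻³·K⁻¹
  (36.5 s·m^-2·N) × (78 m^2 s^-2 K^-1):  [kg·m⁻¹·s⁻¹] · [m²·s⁻²·K⁻¹] = kg·m·s⁻³·K⁻¹
  (4.051 m) × (43.304 W·K⁻¹·m⁻²):  [m] · [kg·s⁻³·K⁻¹] = kg·m·s⁻³·K⁻¹
  168 m·s⁻³·K⁻¹·kg:  kg·m·s⁻³·K⁻¹
  (699 s·Pa) × (744 m^2 s^-2 K^-1):  [kg·m⁻¹·s⁻¹] · [m²·s⁻²·K⁻¹] = kg·m·s⁻³·K⁻¹
Every term reduces to kg·m·s⁻³·K⁻¹.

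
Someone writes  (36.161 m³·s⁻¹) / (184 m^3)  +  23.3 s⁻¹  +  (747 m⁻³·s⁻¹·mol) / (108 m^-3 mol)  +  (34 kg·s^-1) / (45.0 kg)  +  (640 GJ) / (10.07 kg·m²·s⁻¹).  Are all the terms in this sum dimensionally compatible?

Yes

Expand each in SI base units:
  (36.161 m³·s⁻¹) / (184 m^3):  [m³·s⁻¹] / [m³] = s⁻¹
  23.3 s⁻¹:  s⁻¹
  (747 m⁻³·s⁻¹·mol) / (108 m^-3 mol):  [m⁻³·s⁻¹·mol] / [m⁻³·mol] = s⁻¹
  (34 kg·s^-1) / (45.0 kg):  [kg·s⁻¹] / [kg] = s⁻¹
  (640 GJ) / (10.07 kg·m²·s⁻¹):  [kg·m²·s⁻²] / [kg·m²·s⁻¹] = s⁻¹
Every term reduces to s⁻¹.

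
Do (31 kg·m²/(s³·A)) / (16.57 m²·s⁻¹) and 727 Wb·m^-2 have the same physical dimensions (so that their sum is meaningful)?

Yes

Work out the base dimensions of each:
  (31 kg·m²/(s³·A)) / (16.57 m²·s⁻¹):  [kg·m²·s⁻³·A⁻¹] / [m²·s⁻¹] = kg·s⁻²·A⁻¹
  727 Wb·m^-2:  Wb·m⁻² = V·s·m⁻² = kg·s⁻²·A⁻¹
Both are kg·s⁻²·A⁻¹, so they have the same dimensions and can be added.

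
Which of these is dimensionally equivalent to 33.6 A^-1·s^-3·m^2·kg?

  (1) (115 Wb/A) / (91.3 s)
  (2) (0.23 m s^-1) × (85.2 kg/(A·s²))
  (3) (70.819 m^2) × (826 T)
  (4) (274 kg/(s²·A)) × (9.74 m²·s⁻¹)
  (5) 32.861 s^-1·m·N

(4)

Reference: kg·m²·s⁻³·A⁻¹.
Each option:
  (1) [kg·m²·s⁻²·A⁻²] / [s] = kg·m²·s⁻³·A⁻²
  (2) [m·s⁻¹] · [kg·s⁻²·A⁻¹] = kg·m·s⁻³·A⁻¹
  (3) [m²] · [kg·s⁻²·A⁻¹] = kg·m²·s⁻²·A⁻¹
  (4) [kg·s⁻²·A⁻¹] · [m²·s⁻¹] = kg·m²·s⁻³·A⁻¹  ← same
  (5) N·m·s⁻¹ = kg·m·s⁻²·m·s⁻¹ = kg·m²·s⁻³
Only (4) matches kg·m²·s⁻³·A⁻¹.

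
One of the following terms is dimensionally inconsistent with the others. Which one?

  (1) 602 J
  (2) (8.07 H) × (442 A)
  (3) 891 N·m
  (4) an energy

Reduce each to base SI dimensions:
  (1) J = N·m = kg·m²·s⁻²
  (2) [kg·m²·s⁻²·A⁻²] · [A] = kg·m²·s⁻²·A⁻¹
  (3) N·m = kg·m·s⁻²·m = kg·m²·s⁻²
  (4) [energy] = kg·m²·s⁻²
All reduce to kg·m²·s⁻² except (2), which is kg·m²·s⁻²·A⁻¹.

(2)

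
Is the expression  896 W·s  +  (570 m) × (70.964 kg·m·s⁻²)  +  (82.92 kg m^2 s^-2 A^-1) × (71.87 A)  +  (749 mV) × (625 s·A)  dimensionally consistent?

Yes

Reduce each to base SI dimensions:
  896 W·s:  W·s = J·s⁻¹·s = kg·m²·s⁻²
  (570 m) × (70.964 kg·m·s⁻²):  [m] · [kg·m·s⁻²] = kg·m²·s⁻²
  (82.92 kg m^2 s^-2 A^-1) × (71.87 A):  [kg·m²·s⁻²·A⁻¹] · [A] = kg·m²·s⁻²
  (749 mV) × (625 s·A):  [kg·m²·s⁻³·A⁻¹] · [s·A] = kg·m²·s⁻²
Every term reduces to kg·m²·s⁻².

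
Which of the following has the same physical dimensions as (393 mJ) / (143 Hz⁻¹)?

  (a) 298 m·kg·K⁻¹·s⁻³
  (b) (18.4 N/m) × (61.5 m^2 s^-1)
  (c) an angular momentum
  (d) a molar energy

(b)

Reference: [kg·m²·s⁻²] / [s] = kg·m²·s⁻³.
Each option:
  (a) kg·m·s⁻³·K⁻¹
  (b) [kg·s⁻²] · [m²·s⁻¹] = kg·m²·s⁻³  ← same
  (c) [angular momentum] = kg·m²·s⁻¹
  (d) [molar energy] = kg·m²·s⁻²·mol⁻¹
Only (b) matches kg·m²·s⁻³.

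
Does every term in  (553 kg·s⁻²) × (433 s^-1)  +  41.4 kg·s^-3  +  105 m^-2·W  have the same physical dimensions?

Reduce each to base SI dimensions:
  (553 kg·s⁻²) × (433 s^-1):  [kg·s⁻²] · [s⁻¹] = kg·s⁻³
  41.4 kg·s^-3:  kg·s⁻³
  105 m^-2·W:  W·m⁻² = J·s⁻¹·m⁻² = kg·s⁻³
Every term reduces to kg·s⁻³.

Yes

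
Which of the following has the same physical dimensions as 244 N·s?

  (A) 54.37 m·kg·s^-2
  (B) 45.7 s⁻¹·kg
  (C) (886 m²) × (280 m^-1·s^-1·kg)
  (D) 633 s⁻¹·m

(C)

Reference: N·s = kg·m·s⁻²·s = kg·m·s⁻¹.
Each option:
  (A) kg·m·s⁻²
  (B) kg·s⁻¹
  (C) [m²] · [kg·m⁻¹·s⁻¹] = kg·m·s⁻¹  ← same
  (D) m·s⁻¹
Only (C) matches kg·m·s⁻¹.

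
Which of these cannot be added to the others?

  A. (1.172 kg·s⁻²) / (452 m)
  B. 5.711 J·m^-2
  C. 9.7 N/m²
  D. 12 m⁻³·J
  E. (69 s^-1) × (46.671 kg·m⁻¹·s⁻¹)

Work out the base dimensions of each:
  A. [kg·s⁻²] / [m] = kg·m⁻¹·s⁻²
  B. J·m⁻² = N·m·m⁻² = kg·s⁻²
  C. N·m⁻² = kg·m·s⁻²·m⁻² = kg·m⁻¹·s⁻²
  D. J·m⁻³ = N·m·m⁻³ = kg·m⁻¹·s⁻²
  E. [s⁻¹] · [kg·m⁻¹·s⁻¹] = kg·m⁻¹·s⁻²
All reduce to kg·m⁻¹·s⁻² except B., which is kg·s⁻².

B.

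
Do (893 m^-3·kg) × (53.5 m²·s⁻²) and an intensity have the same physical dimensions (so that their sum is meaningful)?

No

Work out the base dimensions of each:
  (893 m^-3·kg) × (53.5 m²·s⁻²):  [kg·m⁻³] · [m²·s⁻²] = kg·m⁻¹·s⁻²
  an intensity:  [intensity] = kg·s⁻³
kg·m⁻¹·s⁻² ≠ kg·s⁻³, so they cannot be added.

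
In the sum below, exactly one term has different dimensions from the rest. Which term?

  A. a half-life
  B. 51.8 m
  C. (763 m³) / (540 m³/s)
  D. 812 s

Reduce each to base SI dimensions:
  A. [half-life] = s
  B. m
  C. [m³] / [m³·s⁻¹] = s
  D. s
All reduce to s except B., which is m.

B.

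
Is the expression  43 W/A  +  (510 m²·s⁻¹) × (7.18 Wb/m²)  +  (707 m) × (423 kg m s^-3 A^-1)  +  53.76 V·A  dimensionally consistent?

Expand each in SI base units:
  43 W/A:  W·A⁻¹ = J·s⁻¹·A⁻¹ = kg·m²·s⁻³·A⁻¹
  (510 m²·s⁻¹) × (7.18 Wb/m²):  [m²·s⁻¹] · [kg·s⁻²·A⁻¹] = kg·m²·s⁻³·A⁻¹
  (707 m) × (423 kg m s^-3 A^-1):  [m] · [kg·m·s⁻³·A⁻¹] = kg·m²·s⁻³·A⁻¹
  53.76 V·A:  V·A = J·C⁻¹·A = kg·m²·s⁻³
The terms do not share a single dimension (kg·m²·s⁻³ vs kg·m²·s⁻³·A⁻¹).

No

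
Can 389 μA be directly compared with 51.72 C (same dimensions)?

No

Work out the base dimensions of each:
  389 μA:  A
  51.72 C:  C = s·A
A ≠ s·A, so they cannot be added.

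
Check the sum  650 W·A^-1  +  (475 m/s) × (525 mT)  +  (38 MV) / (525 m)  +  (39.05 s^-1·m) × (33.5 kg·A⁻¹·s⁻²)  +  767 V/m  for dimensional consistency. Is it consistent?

Dimensions:
  650 W·A^-1:  W·A⁻¹ = J·s⁻¹·A⁻¹ = kg·m²·s⁻³·A⁻¹
  (475 m/s) × (525 mT):  [m·s⁻¹] · [kg·s⁻²·A⁻¹] = kg·m·s⁻³·A⁻¹
  (38 MV) / (525 m):  [kg·m²·s⁻³·A⁻¹] / [m] = kg·m·s⁻³·A⁻¹
  (39.05 s^-1·m) × (33.5 kg·A⁻¹·s⁻²):  [m·s⁻¹] · [kg·s⁻²·A⁻¹] = kg·m·s⁻³·A⁻¹
  767 V/m:  V·m⁻¹ = J·C⁻¹·m⁻¹ = kg·m·s⁻³·A⁻¹
The terms do not share a single dimension (kg·m²·s⁻³·A⁻¹ vs kg·m·s⁻³·A⁻¹).

No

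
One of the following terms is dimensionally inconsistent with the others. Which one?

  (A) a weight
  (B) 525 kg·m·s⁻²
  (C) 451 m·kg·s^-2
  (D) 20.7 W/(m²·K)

Expand each in SI base units:
  (A) [weight] = kg·m·s⁻²
  (B) kg·m·s⁻²
  (C) kg·m·s⁻²
  (D) W·m⁻²·K⁻¹ = J·s⁻¹·m⁻²·K⁻¹ = kg·s⁻³·K⁻¹
All reduce to kg·m·s⁻² except (D), which is kg·s⁻³·K⁻¹.

(D)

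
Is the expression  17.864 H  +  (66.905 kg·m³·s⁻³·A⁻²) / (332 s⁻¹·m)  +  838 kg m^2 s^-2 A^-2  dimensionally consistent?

Yes

Work out the base dimensions of each:
  17.864 H:  H = V·s·A⁻¹ = kg·m²·s⁻²·A⁻²
  (66.905 kg·m³·s⁻³·A⁻²) / (332 s⁻¹·m):  [kg·m³·s⁻³·A⁻²] / [m·s⁻¹] = kg·m²·s⁻²·A⁻²
  838 kg m^2 s^-2 A^-2:  kg·m²·s⁻²·A⁻²
Every term reduces to kg·m²·s⁻²·A⁻².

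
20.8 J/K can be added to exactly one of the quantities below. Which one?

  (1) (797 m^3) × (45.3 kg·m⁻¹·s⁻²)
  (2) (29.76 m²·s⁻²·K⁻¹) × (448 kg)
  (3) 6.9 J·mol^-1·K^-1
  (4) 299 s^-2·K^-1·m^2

Reference: J·K⁻¹ = N·m·K⁻¹ = kg·m²·s⁻²·K⁻¹.
Each option:
  (1) [m³] · [kg·m⁻¹·s⁻²] = kg·m²·s⁻²
  (2) [m²·s⁻²·K⁻¹] · [kg] = kg·m²·s⁻²·K⁻¹  ← same
  (3) J·mol⁻¹·K⁻¹ = N·m·mol⁻¹·K⁻¹ = kg·m²·s⁻²·K⁻¹·mol⁻¹
  (4) m²·s⁻²·K⁻¹
Only (2) matches kg·m²·s⁻²·K⁻¹.

(2)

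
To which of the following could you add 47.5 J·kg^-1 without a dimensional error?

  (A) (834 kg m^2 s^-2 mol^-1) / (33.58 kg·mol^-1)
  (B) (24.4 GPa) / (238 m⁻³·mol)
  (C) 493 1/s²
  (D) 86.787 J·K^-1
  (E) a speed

Reference: J·kg⁻¹ = N·m·kg⁻¹ = m²·s⁻².
Each option:
  (A) [kg·m²·s⁻²·mol⁻¹] / [kg·mol⁻¹] = m²·s⁻²  ← same
  (B) [kg·m⁻¹·s⁻²] / [m⁻³·mol] = kg·m²·s⁻²·mol⁻¹
  (C) s⁻²
  (D) J·K⁻¹ = N·m·K⁻¹ = kg·m²·s⁻²·K⁻¹
  (E) [speed] = m·s⁻¹
Only (A) matches m²·s⁻².

(A)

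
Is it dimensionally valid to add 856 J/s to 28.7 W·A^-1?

No

Reduce each to base SI dimensions:
  856 J/s:  J·s⁻¹ = N·m·s⁻¹ = kg·m²·s⁻³
  28.7 W·A^-1:  W·A⁻¹ = J·s⁻¹·A⁻¹ = kg·m²·s⁻³·A⁻¹
kg·m²·s⁻³ ≠ kg·m²·s⁻³·A⁻¹, so they cannot be added.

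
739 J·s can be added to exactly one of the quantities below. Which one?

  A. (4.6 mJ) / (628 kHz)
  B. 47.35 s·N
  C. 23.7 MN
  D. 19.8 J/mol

Reference: J·s = N·m·s = kg·m²·s⁻¹.
Each option:
  A. [kg·m²·s⁻²] / [s⁻¹] = kg·m²·s⁻¹  ← same
  B. N·s = kg·m·s⁻²·s = kg·m·s⁻¹
  C. N = kg·m·s⁻²
  D. J·mol⁻¹ = N·m·mol⁻¹ = kg·m²·s⁻²·mol⁻¹
Only A. matches kg·m²·s⁻¹.

A.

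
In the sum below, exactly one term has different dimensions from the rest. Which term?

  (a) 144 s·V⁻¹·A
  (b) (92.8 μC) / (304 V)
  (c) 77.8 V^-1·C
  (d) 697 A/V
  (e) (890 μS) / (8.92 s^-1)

(d)

Work out the base dimensions of each:
  (a) A·s·V⁻¹ = A·s·(J·C⁻¹)⁻¹ = kg⁻¹·m⁻²·s⁴·A²
  (b) [s·A] / [kg·m²·s⁻³·A⁻¹] = kg⁻¹·m⁻²·s⁴·A²
  (c) C·V⁻¹ = s·A·(J·C⁻¹)⁻¹ = kg⁻¹·m⁻²·s⁴·A²
  (d) A·V⁻¹ = A·(J·C⁻¹)⁻¹ = kg⁻¹·m⁻²·s³·A²
  (e) [kg⁻¹·m⁻²·s³·A²] / [s⁻¹] = kg⁻¹·m⁻²·s⁴·A²
All reduce to kg⁻¹·m⁻²·s⁴·A² except (d), which is kg⁻¹·m⁻²·s³·A².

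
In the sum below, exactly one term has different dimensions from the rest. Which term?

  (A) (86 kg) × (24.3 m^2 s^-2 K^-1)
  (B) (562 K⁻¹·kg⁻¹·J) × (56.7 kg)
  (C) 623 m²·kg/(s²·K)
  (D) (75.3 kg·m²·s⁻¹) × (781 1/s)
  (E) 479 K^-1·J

In SI base units:
  (A) [kg] · [m²·s⁻²·K⁻¹] = kg·m²·s⁻²·K⁻¹
  (B) [m²·s⁻²·K⁻¹] · [kg] = kg·m²·s⁻²·K⁻¹
  (C) kg·m²·s⁻²·K⁻¹
  (D) [kg·m²·s⁻¹] · [s⁻¹] = kg·m²·s⁻²
  (E) J·K⁻¹ = N·m·K⁻¹ = kg·m²·s⁻²·K⁻¹
All reduce to kg·m²·s⁻²·K⁻¹ except (D), which is kg·m²·s⁻².

(D)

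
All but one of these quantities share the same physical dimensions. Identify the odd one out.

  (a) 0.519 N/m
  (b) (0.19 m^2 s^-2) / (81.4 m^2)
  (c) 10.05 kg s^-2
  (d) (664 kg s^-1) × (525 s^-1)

(b)

In SI base units:
  (a) N·m⁻¹ = kg·m·s⁻²·m⁻¹ = kg·s⁻²
  (b) [m²·s⁻²] / [m²] = s⁻²
  (c) kg·s⁻²
  (d) [kg·s⁻¹] · [s⁻¹] = kg·s⁻²
All reduce to kg·s⁻² except (b), which is s⁻².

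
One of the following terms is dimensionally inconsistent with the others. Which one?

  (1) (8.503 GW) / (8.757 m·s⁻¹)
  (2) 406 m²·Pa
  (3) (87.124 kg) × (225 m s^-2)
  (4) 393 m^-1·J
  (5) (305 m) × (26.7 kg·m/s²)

In SI base units:
  (1) [kg·m²·s⁻³] / [m·s⁻¹] = kg·m·s⁻²
  (2) Pa·m² = N·m⁻²·m² = kg·m·s⁻²
  (3) [kg] · [m·s⁻²] = kg·m·s⁻²
  (4) J·m⁻¹ = N·m·m⁻¹ = kg·m·s⁻²
  (5) [m] · [kg·m·s⁻²] = kg·m²·s⁻²
All reduce to kg·m·s⁻² except (5), which is kg·m²·s⁻².

(5)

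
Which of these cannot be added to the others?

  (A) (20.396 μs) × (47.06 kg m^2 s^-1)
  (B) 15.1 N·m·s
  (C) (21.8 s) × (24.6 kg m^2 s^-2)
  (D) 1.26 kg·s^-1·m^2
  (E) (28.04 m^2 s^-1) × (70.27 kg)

(A)

Expand each in SI base units:
  (A) [s] · [kg·m²·s⁻¹] = kg·m²
  (B) N·m·s = kg·m·s⁻²·m·s = kg·m²·s⁻¹
  (C) [s] · [kg·m²·s⁻²] = kg·m²·s⁻¹
  (D) kg·m²·s⁻¹
  (E) [m²·s⁻¹] · [kg] = kg·m²·s⁻¹
All reduce to kg·m²·s⁻¹ except (A), which is kg·m².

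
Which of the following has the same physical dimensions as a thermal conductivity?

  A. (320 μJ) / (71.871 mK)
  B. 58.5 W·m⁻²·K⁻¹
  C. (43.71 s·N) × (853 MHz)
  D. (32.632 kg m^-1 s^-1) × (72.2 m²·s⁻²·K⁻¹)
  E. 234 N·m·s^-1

D.

Reference: [thermal conductivity] = kg·m·s⁻³·K⁻¹.
Each option:
  A. [kg·m²·s⁻²] / [K] = kg·m²·s⁻²·K⁻¹
  B. W·m⁻²·K⁻¹ = J·s⁻¹·m⁻²·K⁻¹ = kg·s⁻³·K⁻¹
  C. [kg·m·s⁻¹] · [s⁻¹] = kg·m·s⁻²
  D. [kg·m⁻¹·s⁻¹] · [m²·s⁻²·K⁻¹] = kg·m·s⁻³·K⁻¹  ← same
  E. N·m·s⁻¹ = kg·m·s⁻²·m·s⁻¹ = kg·m²·s⁻³
Only D. matches kg·m·s⁻³·K⁻¹.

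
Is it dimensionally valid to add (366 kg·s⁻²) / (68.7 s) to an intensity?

Dimensions:
  (366 kg·s⁻²) / (68.7 s):  [kg·s⁻²] / [s] = kg·s⁻³
  an intensity:  [intensity] = kg·s⁻³
Both are kg·s⁻³, so they have the same dimensions and can be added.

Yes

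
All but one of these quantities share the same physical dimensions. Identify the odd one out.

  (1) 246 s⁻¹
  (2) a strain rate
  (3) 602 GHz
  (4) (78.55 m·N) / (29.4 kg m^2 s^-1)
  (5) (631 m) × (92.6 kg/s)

Expand each in SI base units:
  (1) s⁻¹
  (2) [strain rate] = s⁻¹
  (3) Hz = s⁻¹
  (4) [kg·m²·s⁻²] / [kg·m²·s⁻¹] = s⁻¹
  (5) [m] · [kg·s⁻¹] = kg·m·s⁻¹
All reduce to s⁻¹ except (5), which is kg·m·s⁻¹.

(5)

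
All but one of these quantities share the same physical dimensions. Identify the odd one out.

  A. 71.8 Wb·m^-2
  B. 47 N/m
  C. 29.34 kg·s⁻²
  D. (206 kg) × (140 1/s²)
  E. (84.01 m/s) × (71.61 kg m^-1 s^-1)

A.

In SI base units:
  A. Wb·m⁻² = V·s·m⁻² = kg·s⁻²·A⁻¹
  B. N·m⁻¹ = kg·m·s⁻²·m⁻¹ = kg·s⁻²
  C. kg·s⁻²
  D. [kg] · [s⁻²] = kg·s⁻²
  E. [m·s⁻¹] · [kg·m⁻¹·s⁻¹] = kg·s⁻²
All reduce to kg·s⁻² except A., which is kg·s⁻²·A⁻¹.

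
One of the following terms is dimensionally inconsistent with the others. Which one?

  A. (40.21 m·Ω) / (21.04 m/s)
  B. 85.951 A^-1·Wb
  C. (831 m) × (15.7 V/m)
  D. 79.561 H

Work out the base dimensions of each:
  A. [kg·m³·s⁻³·A⁻²] / [m·s⁻¹] = kg·m²·s⁻²·A⁻²
  B. Wb·A⁻¹ = V·s·A⁻¹ = kg·m²·s⁻²·A⁻²
  C. [m] · [kg·m·s⁻³·A⁻¹] = kg·m²·s⁻³·A⁻¹
  D. H = V·s·A⁻¹ = kg·m²·s⁻²·A⁻²
All reduce to kg·m²·s⁻²·A⁻² except C., which is kg·m²·s⁻³·A⁻¹.

C.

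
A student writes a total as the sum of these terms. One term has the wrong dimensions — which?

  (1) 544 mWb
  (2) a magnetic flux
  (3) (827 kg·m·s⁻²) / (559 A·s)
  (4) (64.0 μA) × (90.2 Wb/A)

Dimensions:
  (1) Wb = V·s = kg·m²·s⁻²·A⁻¹
  (2) [magnetic flux] = kg·m²·s⁻²·A⁻¹
  (3) [kg·m·s⁻²] / [s·A] = kg·m·s⁻³·A⁻¹
  (4) [A] · [kg·m²·s⁻²·A⁻²] = kg·m²·s⁻²·A⁻¹
All reduce to kg·m²·s⁻²·A⁻¹ except (3), which is kg·m·s⁻³·A⁻¹.

(3)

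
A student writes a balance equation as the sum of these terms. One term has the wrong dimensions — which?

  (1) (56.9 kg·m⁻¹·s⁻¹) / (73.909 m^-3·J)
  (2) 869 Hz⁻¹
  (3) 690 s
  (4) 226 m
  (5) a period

(4)

Reduce each to base SI dimensions:
  (1) [kg·m⁻¹·s⁻¹] / [kg·m⁻¹·s⁻²] = s
  (2) Hz⁻¹ = (s⁻¹)⁻¹ = s
  (3) s
  (4) m
  (5) [period] = s
All reduce to s except (4), which is m.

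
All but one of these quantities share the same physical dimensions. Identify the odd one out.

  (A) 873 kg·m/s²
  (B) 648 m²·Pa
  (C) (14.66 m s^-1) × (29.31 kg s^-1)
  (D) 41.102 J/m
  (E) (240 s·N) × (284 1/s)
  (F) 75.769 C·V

(F)

Dimensions:
  (A) kg·m·s⁻²
  (B) Pa·m² = N·m⁻²·m² = kg·m·s⁻²
  (C) [m·s⁻¹] · [kg·s⁻¹] = kg·m·s⁻²
  (D) J·m⁻¹ = N·m·m⁻¹ = kg·m·s⁻²
  (E) [kg·m·s⁻¹] · [s⁻¹] = kg·m·s⁻²
  (F) C·V = s·A·J·C⁻¹ = kg·m²·s⁻²
All reduce to kg·m·s⁻² except (F), which is kg·m²·s⁻².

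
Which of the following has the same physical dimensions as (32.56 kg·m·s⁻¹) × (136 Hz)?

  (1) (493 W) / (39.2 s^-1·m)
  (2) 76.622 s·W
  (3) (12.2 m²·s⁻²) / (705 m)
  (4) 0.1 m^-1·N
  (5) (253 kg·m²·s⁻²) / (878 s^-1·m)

(1)

Reference: [kg·m·s⁻¹] · [s⁻¹] = kg·m·s⁻².
Each option:
  (1) [kg·m²·s⁻³] / [m·s⁻¹] = kg·m·s⁻²  ← same
  (2) W·s = J·s⁻¹·s = kg·m²·s⁻²
  (3) [m²·s⁻²] / [m] = m·s⁻²
  (4) N·m⁻¹ = kg·m·s⁻²·m⁻¹ = kg·s⁻²
  (5) [kg·m²·s⁻²] / [m·s⁻¹] = kg·m·s⁻¹
Only (1) matches kg·m·s⁻².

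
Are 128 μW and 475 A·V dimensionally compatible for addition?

Yes

Dimensions:
  128 μW:  W = J·s⁻¹ = kg·m²·s⁻³
  475 A·V:  V·A = J·C⁻¹·A = kg·m²·s⁻³
Both are kg·m²·s⁻³, so they have the same dimensions and can be added.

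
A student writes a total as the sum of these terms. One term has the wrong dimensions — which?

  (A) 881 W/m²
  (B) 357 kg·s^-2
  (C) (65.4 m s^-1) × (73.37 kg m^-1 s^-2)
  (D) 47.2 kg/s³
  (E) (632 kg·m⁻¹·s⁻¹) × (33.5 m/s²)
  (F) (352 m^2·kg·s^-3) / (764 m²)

Dimensions:
  (A) W·m⁻² = J·s⁻¹·m⁻² = kg·s⁻³
  (B) kg·s⁻²
  (C) [m·s⁻¹] · [kg·m⁻¹·s⁻²] = kg·s⁻³
  (D) kg·s⁻³
  (E) [kg·m⁻¹·s⁻¹] · [m·s⁻²] = kg·s⁻³
  (F) [kg·m²·s⁻³] / [m²] = kg·s⁻³
All reduce to kg·s⁻³ except (B), which is kg·s⁻².

(B)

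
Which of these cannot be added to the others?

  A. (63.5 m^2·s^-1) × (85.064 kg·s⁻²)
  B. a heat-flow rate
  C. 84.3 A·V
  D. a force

D.

Expand each in SI base units:
  A. [m²·s⁻¹] · [kg·s⁻²] = kg·m²·s⁻³
  B. [heat-flow rate] = kg·m²·s⁻³
  C. V·A = J·C⁻¹·A = kg·m²·s⁻³
  D. [force] = kg·m·s⁻²
All reduce to kg·m²·s⁻³ except D., which is kg·m·s⁻².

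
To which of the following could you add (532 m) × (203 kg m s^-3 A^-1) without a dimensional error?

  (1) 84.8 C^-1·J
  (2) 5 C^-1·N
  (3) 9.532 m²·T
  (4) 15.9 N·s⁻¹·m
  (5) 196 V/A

Reference: [m] · [kg·m·s⁻³·A⁻¹] = kg·m²·s⁻³·A⁻¹.
Each option:
  (1) J·C⁻¹ = N·m·(s·A)⁻¹ = kg·m²·s⁻³·A⁻¹  ← same
  (2) N·C⁻¹ = kg·m·s⁻²·(s·A)⁻¹ = kg·m·s⁻³·A⁻¹
  (3) T·m² = Wb·m⁻²·m² = kg·m²·s⁻²·A⁻¹
  (4) N·m·s⁻¹ = kg·m·s⁻²·m·s⁻¹ = kg·m²·s⁻³
  (5) V·A⁻¹ = J·C⁻¹·A⁻¹ = kg·m²·s⁻³·A⁻²
Only (1) matches kg·m²·s⁻³·A⁻¹.

(1)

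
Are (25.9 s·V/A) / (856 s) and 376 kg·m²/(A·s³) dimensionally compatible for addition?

Expand each in SI base units:
  (25.9 s·V/A) / (856 s):  [kg·m²·s⁻²·A⁻²] / [s] = kg·m²·s⁻³·A⁻²
  376 kg·m²/(A·s³):  kg·m²·s⁻³·A⁻¹
kg·m²·s⁻³·A⁻² ≠ kg·m²·s⁻³·A⁻¹, so they cannot be added.

No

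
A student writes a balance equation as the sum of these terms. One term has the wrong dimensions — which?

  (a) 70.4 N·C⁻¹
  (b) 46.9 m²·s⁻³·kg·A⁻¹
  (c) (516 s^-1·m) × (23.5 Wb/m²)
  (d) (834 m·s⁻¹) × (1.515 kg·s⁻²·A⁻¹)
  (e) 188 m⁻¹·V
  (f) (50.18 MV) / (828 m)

(b)

Reduce each to base SI dimensions:
  (a) N·C⁻¹ = kg·m·s⁻²·(s·A)⁻¹ = kg·m·s⁻³·A⁻¹
  (b) kg·m²·s⁻³·A⁻¹
  (c) [m·s⁻¹] · [kg·s⁻²·A⁻¹] = kg·m·s⁻³·A⁻¹
  (d) [m·s⁻¹] · [kg·s⁻²·A⁻¹] = kg·m·s⁻³·A⁻¹
  (e) V·m⁻¹ = J·C⁻¹·m⁻¹ = kg·m·s⁻³·A⁻¹
  (f) [kg·m²·s⁻³·A⁻¹] / [m] = kg·m·s⁻³·A⁻¹
All reduce to kg·m·s⁻³·A⁻¹ except (b), which is kg·m²·s⁻³·A⁻¹.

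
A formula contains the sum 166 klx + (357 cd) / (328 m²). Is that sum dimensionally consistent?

Yes

Expand each in SI base units:
  166 klx:  lx = lm·m⁻² = m⁻²·cd
  (357 cd) / (328 m²):  [cd] / [m²] = m⁻²·cd
Both are m⁻²·cd, so they have the same dimensions and can be added.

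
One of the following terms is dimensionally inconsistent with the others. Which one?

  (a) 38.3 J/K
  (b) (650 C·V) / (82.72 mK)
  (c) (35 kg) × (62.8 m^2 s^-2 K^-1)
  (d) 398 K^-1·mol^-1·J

(d)

Work out the base dimensions of each:
  (a) J·K⁻¹ = N·m·K⁻¹ = kg·m²·s⁻²·K⁻¹
  (b) [kg·m²·s⁻²] / [K] = kg·m²·s⁻²·K⁻¹
  (c) [kg] · [m²·s⁻²·K⁻¹] = kg·m²·s⁻²·K⁻¹
  (d) J·mol⁻¹·K⁻¹ = N·m·mol⁻¹·K⁻¹ = kg·m²·s⁻²·K⁻¹·mol⁻¹
All reduce to kg·m²·s⁻²·K⁻¹ except (d), which is kg·m²·s⁻²·K⁻¹·mol⁻¹.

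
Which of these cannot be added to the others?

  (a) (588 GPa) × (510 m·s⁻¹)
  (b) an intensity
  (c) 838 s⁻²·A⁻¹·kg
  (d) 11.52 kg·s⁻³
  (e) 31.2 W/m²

(c)

Expand each in SI base units:
  (a) [kg·m⁻¹·s⁻²] · [m·s⁻¹] = kg·s⁻³
  (b) [intensity] = kg·s⁻³
  (c) kg·s⁻²·A⁻¹
  (d) kg·s⁻³
  (e) W·m⁻² = J·s⁻¹·m⁻² = kg·s⁻³
All reduce to kg·s⁻³ except (c), which is kg·s⁻²·A⁻¹.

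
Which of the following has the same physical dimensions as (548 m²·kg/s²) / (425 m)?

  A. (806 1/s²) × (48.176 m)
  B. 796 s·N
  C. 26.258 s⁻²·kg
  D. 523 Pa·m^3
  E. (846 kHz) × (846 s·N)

E.

Reference: [kg·m²·s⁻²] / [m] = kg·m·s⁻².
Each option:
  A. [s⁻²] · [m] = m·s⁻²
  B. N·s = kg·m·s⁻²·s = kg·m·s⁻¹
  C. kg·s⁻²
  D. Pa·m³ = N·m⁻²·m³ = kg·m²·s⁻²
  E. [s⁻¹] · [kg·m·s⁻¹] = kg·m·s⁻²  ← same
Only E. matches kg·m·s⁻².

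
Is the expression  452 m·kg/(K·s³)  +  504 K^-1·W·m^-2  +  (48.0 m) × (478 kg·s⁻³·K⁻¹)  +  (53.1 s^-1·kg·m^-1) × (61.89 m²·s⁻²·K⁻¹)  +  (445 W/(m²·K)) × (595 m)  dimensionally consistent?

No

In SI base units:
  452 m·kg/(K·s³):  kg·m·s⁻³·K⁻¹
  504 K^-1·W·m^-2:  W·m⁻²·K⁻¹ = J·s⁻¹·m⁻²·K⁻¹ = kg·s⁻³·K⁻¹
  (48.0 m) × (478 kg·s⁻³·K⁻¹):  [m] · [kg·s⁻³·K⁻¹] = kg·m·s⁻³·K⁻¹
  (53.1 s^-1·kg·m^-1) × (61.89 m²·s⁻²·K⁻¹):  [kg·m⁻¹·s⁻¹] · [m²·s⁻²·K⁻¹] = kg·m·s⁻³·K⁻¹
  (445 W/(m²·K)) × (595 m):  [kg·s⁻³·K⁻¹] · [m] = kg·m·s⁻³·K⁻¹
The terms do not share a single dimension (kg·m·s⁻³·K⁻¹ vs kg·s⁻³·K⁻¹).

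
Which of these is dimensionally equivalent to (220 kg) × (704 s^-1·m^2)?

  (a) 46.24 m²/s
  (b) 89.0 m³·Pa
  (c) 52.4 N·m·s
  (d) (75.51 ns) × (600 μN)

Reference: [kg] · [m²·s⁻¹] = kg·m²·s⁻¹.
Each option:
  (a) m²·s⁻¹
  (b) Pa·m³ = N·m⁻²·m³ = kg·m²·s⁻²
  (c) N·m·s = kg·m·s⁻²·m·s = kg·m²·s⁻¹  ← same
  (d) [s] · [kg·m·s⁻²] = kg·m·s⁻¹
Only (c) matches kg·m²·s⁻¹.

(c)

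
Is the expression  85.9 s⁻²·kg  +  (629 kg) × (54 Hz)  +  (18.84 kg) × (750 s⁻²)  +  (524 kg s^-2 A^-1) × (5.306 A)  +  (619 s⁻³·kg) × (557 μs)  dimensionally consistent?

In SI base units:
  85.9 s⁻²·kg:  kg·s⁻²
  (629 kg) × (54 Hz):  [kg] · [s⁻¹] = kg·s⁻¹
  (18.84 kg) × (750 s⁻²):  [kg] · [s⁻²] = kg·s⁻²
  (524 kg s^-2 A^-1) × (5.306 A):  [kg·s⁻²·A⁻¹] · [A] = kg·s⁻²
  (619 s⁻³·kg) × (557 μs):  [kg·s⁻³] · [s] = kg·s⁻²
The terms do not share a single dimension (kg·s⁻² vs kg·s⁻¹).

No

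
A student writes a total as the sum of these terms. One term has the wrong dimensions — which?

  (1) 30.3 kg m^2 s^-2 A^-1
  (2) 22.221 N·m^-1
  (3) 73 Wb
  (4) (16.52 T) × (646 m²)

(2)

Dimensions:
  (1) kg·m²·s⁻²·A⁻¹
  (2) N·m⁻¹ = kg·m·s⁻²·m⁻¹ = kg·s⁻²
  (3) Wb = V·s = kg·m²·s⁻²·A⁻¹
  (4) [kg·s⁻²·A⁻¹] · [m²] = kg·m²·s⁻²·A⁻¹
All reduce to kg·m²·s⁻²·A⁻¹ except (2), which is kg·s⁻².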